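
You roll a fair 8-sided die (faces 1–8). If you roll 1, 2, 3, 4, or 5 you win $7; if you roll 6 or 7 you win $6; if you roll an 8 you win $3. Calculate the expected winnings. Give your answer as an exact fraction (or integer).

25/4 dollars

E[payout] = (1/8)·3 + (1/4)·6 + (5/8)·7 = 25/4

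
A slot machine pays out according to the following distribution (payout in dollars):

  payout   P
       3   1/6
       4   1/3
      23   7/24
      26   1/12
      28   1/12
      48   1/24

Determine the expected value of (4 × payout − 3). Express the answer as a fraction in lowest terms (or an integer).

E[4x-3] = (1/6)·9 + (1/3)·13 + (7/24)·89 + (1/12)·101 + (1/12)·109 + (1/24)·189
     = 343/6

343/6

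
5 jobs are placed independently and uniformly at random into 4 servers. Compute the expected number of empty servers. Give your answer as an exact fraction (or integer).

243/256

Let Xⱼ=1 if server j is empty. P(Xⱼ=1) = ((4-1)/4)^5 = 243/1024.
By linearity, E[#empty] = 4·243/1024 = 243/256.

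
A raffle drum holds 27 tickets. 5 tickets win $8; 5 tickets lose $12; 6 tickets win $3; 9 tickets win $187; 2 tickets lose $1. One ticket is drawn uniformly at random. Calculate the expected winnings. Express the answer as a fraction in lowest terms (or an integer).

E[payout] = (5/27)·8 + (5/27)·(-12) + (6/27)·3 + (9/27)·187 + (2/27)·(-1) = 1679/27

1679/27 dollars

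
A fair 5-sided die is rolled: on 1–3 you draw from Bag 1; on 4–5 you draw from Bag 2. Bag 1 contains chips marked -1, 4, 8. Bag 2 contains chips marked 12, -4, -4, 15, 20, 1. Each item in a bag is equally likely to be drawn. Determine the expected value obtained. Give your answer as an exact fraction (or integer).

73/15

E[X | Bag 1] = (-1 + 4 + 8)/3 = 11/3
E[X | Bag 2] = (12 − 4 − 4 + 15 + 20 + 1)/6 = 20/3
E[X] = (3/5)·11/3 + (2/5)·20/3 = 73/15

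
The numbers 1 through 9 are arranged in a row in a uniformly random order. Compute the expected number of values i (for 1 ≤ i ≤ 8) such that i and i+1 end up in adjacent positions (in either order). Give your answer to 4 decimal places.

For each i ∈ {1,…,8}, let Xᵢ = 1 if i and i+1 are adjacent. P(Xᵢ=1) = 2·(9−1)!/9! = 2/9.
By linearity, E[ΣXᵢ] = (8)·(2/9) = 16/9.
≈ 1.7778

1.7778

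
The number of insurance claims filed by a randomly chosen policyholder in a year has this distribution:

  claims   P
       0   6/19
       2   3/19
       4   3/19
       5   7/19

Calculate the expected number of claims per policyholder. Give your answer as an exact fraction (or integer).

E[X] = (6/19)·0 + (3/19)·2 + (3/19)·4 + (7/19)·5
     = 53/19

53/19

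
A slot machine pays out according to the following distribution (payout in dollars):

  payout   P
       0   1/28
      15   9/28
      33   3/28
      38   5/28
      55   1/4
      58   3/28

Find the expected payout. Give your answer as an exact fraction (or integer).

983/28 dollars

E[X] = (1/28)·0 + (9/28)·15 + (3/28)·33 + (5/28)·38 + (1/4)·55 + (3/28)·58
     = 983/28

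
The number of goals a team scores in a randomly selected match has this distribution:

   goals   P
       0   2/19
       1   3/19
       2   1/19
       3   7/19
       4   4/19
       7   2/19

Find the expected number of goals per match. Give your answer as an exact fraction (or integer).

E[X] = (2/19)·0 + (3/19)·1 + (1/19)·2 + (7/19)·3 + (4/19)·4 + (2/19)·7
     = 56/19

56/19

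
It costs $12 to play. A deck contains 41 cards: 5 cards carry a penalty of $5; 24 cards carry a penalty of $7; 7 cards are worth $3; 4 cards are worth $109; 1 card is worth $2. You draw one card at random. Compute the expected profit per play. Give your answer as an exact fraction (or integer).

E[payout] = (5/41)·(-5) + (24/41)·(-7) + (7/41)·3 + (4/41)·109 + (1/41)·2 = 266/41
Expected profit = 266/41 − 12 = -226/41

-226/41 dollars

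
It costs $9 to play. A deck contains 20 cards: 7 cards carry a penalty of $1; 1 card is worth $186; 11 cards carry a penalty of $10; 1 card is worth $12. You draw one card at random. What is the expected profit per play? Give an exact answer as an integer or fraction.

-99/20 dollars

E[payout] = (7/20)·(-1) + (1/20)·186 + (11/20)·(-10) + (1/20)·12 = 81/20
Expected profit = 81/20 − 9 = -99/20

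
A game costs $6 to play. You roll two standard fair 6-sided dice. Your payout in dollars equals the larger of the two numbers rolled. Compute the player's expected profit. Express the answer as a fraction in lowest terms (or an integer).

Distribution of the larger of the two numbers rolled: 1 w.p. 1/36, 2 w.p. 1/12, 3 w.p. 5/36, 4 w.p. 7/36, 5 w.p. 1/4, 6 w.p. 11/36
E[payout] = (1/36)·1 + (1/12)·2 + (5/36)·3 + (7/36)·4 + (1/4)·5 + (11/36)·6 = 161/36
Expected profit = 161/36 − 6 = -55/36

-55/36 dollars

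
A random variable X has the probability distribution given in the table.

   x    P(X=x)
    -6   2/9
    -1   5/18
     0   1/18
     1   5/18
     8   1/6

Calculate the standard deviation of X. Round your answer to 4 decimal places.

E[X] = 0, E[X²] = 173/9
Var(X) = E[X²] − (E[X])² = 173/9 − 0 = 173/9
SD(X) = √(173/9) ≈ 4.3843

4.3843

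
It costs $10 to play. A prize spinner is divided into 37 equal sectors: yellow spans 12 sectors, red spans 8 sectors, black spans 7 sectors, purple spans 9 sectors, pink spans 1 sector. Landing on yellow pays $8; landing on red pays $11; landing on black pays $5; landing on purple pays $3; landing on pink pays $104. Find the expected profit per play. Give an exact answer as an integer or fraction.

-20/37 dollars

E[payout] = (12/37)·8 + (8/37)·11 + (7/37)·5 + (9/37)·3 + (1/37)·104 = 350/37
Expected profit = 350/37 − 10 = -20/37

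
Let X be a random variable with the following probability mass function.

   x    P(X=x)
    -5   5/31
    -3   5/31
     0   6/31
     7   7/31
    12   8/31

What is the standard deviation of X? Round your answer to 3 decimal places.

E[X] = 105/31, E[X²] = 1665/31
Var(X) = E[X²] − (E[X])² = 1665/31 − 11025/961 = 40590/961
SD(X) = √(40590/961) ≈ 6.499

6.499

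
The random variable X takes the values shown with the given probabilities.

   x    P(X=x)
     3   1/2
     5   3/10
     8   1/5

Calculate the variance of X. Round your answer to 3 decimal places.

3.640

E[X] = (1/2)·3 + (3/10)·5 + (1/5)·8 = 23/5
E[X²] = (1/2)·9 + (3/10)·25 + (1/5)·64 = 124/5
Var(X) = 124/5 − (23/5)² = 91/25 ≈ 3.640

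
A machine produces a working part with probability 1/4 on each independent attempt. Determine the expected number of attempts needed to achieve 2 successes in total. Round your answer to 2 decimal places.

By linearity (sum of 2 independent geometric waits), E[trials] = 2/p = 2/(1/4) = 8.
≈ 8.00

8.00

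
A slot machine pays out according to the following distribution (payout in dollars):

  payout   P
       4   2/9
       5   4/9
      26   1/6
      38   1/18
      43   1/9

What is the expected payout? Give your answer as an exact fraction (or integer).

43/3 dollars

E[X] = (2/9)·4 + (4/9)·5 + (1/6)·26 + (1/18)·38 + (1/9)·43
     = 43/3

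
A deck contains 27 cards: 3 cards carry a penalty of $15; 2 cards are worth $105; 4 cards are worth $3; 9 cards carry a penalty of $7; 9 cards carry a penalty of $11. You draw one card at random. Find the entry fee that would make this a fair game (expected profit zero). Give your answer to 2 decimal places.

$0.56

E[payout] = (3/27)·(-15) + (2/27)·105 + (4/27)·3 + (9/27)·(-7) + (9/27)·(-11) = 5/9
Fair fee = E[payout] = 5/9 ≈ $0.56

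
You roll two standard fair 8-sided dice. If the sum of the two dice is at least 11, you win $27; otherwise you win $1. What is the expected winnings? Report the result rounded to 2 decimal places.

$9.53

E[payout] = (43/64)·1 + (21/64)·27 = 305/32
≈ $9.53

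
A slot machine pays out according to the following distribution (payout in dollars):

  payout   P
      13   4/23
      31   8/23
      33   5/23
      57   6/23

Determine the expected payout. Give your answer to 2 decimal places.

$35.09

E[X] = (4/23)·13 + (8/23)·31 + (5/23)·33 + (6/23)·57
     = 807/23 ≈ 35.09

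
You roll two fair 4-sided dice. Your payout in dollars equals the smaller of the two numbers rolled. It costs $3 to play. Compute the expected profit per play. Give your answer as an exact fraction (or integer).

-9/8 dollars

Distribution of the smaller of the two numbers rolled: 1 w.p. 7/16, 2 w.p. 5/16, 3 w.p. 3/16, 4 w.p. 1/16
E[payout] = (7/16)·1 + (5/16)·2 + (3/16)·3 + (1/16)·4 = 15/8
Expected profit = 15/8 − 3 = -9/8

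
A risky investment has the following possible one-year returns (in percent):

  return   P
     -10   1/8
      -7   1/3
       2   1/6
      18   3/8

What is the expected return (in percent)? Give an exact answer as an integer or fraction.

E[X] = (1/8)·(-10) + (1/3)·(-7) + (1/6)·2 + (3/8)·18
     = 7/2

7/2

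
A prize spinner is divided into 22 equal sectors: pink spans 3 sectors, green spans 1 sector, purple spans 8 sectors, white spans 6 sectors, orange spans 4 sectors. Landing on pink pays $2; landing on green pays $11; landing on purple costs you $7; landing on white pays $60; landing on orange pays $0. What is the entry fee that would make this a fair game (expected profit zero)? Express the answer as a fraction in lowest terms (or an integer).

321/22 dollars

E[payout] = (3/22)·2 + (1/22)·11 + (8/22)·(-7) + (6/22)·60 + (4/22)·0 = 321/22
Fair fee = E[payout] = 321/22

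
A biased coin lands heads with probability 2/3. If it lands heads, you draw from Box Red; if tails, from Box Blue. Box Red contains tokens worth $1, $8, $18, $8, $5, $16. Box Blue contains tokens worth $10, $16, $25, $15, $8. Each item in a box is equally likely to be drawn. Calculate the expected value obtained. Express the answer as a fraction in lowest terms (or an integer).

E[X | Box Red] = (1 + 8 + 18 + 8 + 5 + 16)/6 = 28/3
E[X | Box Blue] = (10 + 16 + 25 + 15 + 8)/5 = 74/5
E[X] = (2/3)·28/3 + (1/3)·74/5 = 502/45

502/45 dollars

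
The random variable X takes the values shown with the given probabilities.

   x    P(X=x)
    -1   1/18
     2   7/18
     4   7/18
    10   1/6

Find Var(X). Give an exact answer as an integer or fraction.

2897/324

E[X] = (1/18)·(-1) + (7/18)·2 + (7/18)·4 + (1/6)·10 = 71/18
E[X²] = (1/18)·1 + (7/18)·4 + (7/18)·16 + (1/6)·100 = 49/2
Var(X) = 49/2 − (71/18)² = 2897/324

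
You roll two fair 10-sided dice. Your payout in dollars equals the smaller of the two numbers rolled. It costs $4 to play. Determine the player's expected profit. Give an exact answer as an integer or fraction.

Distribution of the smaller of the two numbers rolled: 1 w.p. 19/100, 2 w.p. 17/100, 3 w.p. 3/20, 4 w.p. 13/100, 5 w.p. 11/100, 6 w.p. 9/100, …
E[payout] = (19/100)·1 + (17/100)·2 + (3/20)·3 + (13/100)·4 + (11/100)·5 + (9/100)·6 + (7/100)·7 + (1/20)·8 + (3/100)·9 + (1/100)·10 = 77/20
Expected profit = 77/20 − 4 = -3/20

-3/20 dollars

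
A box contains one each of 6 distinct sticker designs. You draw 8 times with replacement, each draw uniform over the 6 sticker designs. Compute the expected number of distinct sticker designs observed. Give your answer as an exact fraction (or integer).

Let Xⱼ=1 if type j appears at least once. P(Xⱼ=1) = 1 − ((6−1)/6)^8 = 1288991/1679616.
E[#distinct] = 6·1288991/1679616 = 1288991/279936.

1288991/279936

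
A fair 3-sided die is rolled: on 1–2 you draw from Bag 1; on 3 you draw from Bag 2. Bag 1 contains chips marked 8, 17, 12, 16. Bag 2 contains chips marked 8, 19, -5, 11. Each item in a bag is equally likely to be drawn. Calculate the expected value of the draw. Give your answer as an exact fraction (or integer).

139/12

E[X | Bag 1] = (8 + 17 + 12 + 16)/4 = 53/4
E[X | Bag 2] = (8 + 19 − 5 + 11)/4 = 33/4
E[X] = (2/3)·53/4 + (1/3)·33/4 = 139/12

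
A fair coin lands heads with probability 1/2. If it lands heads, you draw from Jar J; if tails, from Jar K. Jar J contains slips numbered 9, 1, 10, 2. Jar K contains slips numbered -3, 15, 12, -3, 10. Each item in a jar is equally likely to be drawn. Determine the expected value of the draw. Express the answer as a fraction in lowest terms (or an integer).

E[X | Jar J] = (9 + 1 + 10 + 2)/4 = 11/2
E[X | Jar K] = (-3 + 15 + 12 − 3 + 10)/5 = 31/5
E[X] = (1/2)·11/2 + (1/2)·31/5 = 117/20

117/20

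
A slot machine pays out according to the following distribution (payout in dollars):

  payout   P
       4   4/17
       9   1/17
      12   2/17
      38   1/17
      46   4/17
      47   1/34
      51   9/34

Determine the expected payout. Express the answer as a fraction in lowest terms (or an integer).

524/17 dollars

E[X] = (4/17)·4 + (1/17)·9 + (2/17)·12 + (1/17)·38 + (4/17)·46 + (1/34)·47 + (9/34)·51
     = 524/17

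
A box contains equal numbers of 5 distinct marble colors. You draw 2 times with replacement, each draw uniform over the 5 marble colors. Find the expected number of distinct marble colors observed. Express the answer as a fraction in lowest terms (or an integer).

Let Xⱼ=1 if type j appears at least once. P(Xⱼ=1) = 1 − ((5−1)/5)^2 = 9/25.
E[#distinct] = 5·9/25 = 9/5.

9/5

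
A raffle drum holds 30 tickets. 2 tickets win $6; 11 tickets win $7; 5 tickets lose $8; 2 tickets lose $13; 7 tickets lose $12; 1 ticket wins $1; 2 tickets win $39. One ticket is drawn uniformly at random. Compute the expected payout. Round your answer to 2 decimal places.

$0.60

E[payout] = (2/30)·6 + (11/30)·7 + (5/30)·(-8) + (2/30)·(-13) + (7/30)·(-12) + (1/30)·1 + (2/30)·39 = 3/5
≈ $0.60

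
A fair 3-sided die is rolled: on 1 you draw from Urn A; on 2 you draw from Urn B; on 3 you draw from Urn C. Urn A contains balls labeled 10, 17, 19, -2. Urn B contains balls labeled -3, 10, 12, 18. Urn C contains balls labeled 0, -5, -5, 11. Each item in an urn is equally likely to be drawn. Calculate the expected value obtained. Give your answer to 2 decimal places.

6.83

E[X | Urn A] = (10 + 17 + 19 − 2)/4 = 11
E[X | Urn B] = (-3 + 10 + 12 + 18)/4 = 37/4
E[X | Urn C] = (0 − 5 − 5 + 11)/4 = 1/4
E[X] = (1/3)·11 + (1/3)·37/4 + (1/3)·1/4 = 41/6 ≈ 6.83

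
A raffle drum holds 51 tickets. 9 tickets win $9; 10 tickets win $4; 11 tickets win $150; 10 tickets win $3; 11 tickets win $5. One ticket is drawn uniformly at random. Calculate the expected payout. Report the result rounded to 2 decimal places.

$36.39

E[payout] = (9/51)·9 + (10/51)·4 + (11/51)·150 + (10/51)·3 + (11/51)·5 = 1856/51
≈ $36.39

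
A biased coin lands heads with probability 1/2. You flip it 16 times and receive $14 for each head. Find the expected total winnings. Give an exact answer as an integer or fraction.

$112

E[#heads] = 16·1/2 = 8 (linearity over flips).
E[winnings] = 14·8 = 112.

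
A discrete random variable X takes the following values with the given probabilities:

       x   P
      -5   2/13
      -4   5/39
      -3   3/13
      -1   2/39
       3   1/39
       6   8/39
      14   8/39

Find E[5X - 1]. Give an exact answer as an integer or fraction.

127/13

E[5x-1] = (2/13)·(-26) + (5/39)·(-21) + (3/13)·(-16) + (2/39)·(-6) + (1/39)·14 + (8/39)·29 + (8/39)·69
     = 127/13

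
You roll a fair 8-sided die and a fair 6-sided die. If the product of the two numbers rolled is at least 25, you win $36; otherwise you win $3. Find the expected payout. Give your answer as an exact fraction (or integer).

E[payout] = (19/24)·3 + (5/24)·36 = 79/8

79/8 dollars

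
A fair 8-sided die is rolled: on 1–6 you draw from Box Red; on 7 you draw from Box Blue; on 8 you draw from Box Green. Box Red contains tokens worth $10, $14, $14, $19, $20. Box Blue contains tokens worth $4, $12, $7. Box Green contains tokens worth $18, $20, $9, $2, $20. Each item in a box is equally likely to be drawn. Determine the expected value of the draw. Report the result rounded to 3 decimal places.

E[X | Box Red] = (10 + 14 + 14 + 19 + 20)/5 = 77/5
E[X | Box Blue] = (4 + 12 + 7)/3 = 23/3
E[X | Box Green] = (18 + 20 + 9 + 2 + 20)/5 = 69/5
E[X] = (3/4)·77/5 + (1/8)·23/3 + (1/8)·69/5 = 427/30 ≈ 14.233

$14.233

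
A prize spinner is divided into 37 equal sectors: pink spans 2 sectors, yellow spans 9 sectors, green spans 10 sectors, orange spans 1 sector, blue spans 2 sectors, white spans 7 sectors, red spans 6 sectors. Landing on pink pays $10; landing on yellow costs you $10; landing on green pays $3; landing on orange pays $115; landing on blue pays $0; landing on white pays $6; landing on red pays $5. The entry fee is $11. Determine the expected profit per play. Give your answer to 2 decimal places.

-$7.03

E[payout] = (2/37)·10 + (9/37)·(-10) + (10/37)·3 + (1/37)·115 + (2/37)·0 + (7/37)·6 + (6/37)·5 = 147/37
Expected profit = 147/37 − 11 = -260/37 ≈ -$7.03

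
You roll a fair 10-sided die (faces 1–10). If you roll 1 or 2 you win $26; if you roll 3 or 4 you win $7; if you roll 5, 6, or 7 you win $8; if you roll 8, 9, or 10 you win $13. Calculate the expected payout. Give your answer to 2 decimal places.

E[payout] = (1/5)·7 + (3/10)·8 + (3/10)·13 + (1/5)·26 = 129/10
≈ $12.90

$12.90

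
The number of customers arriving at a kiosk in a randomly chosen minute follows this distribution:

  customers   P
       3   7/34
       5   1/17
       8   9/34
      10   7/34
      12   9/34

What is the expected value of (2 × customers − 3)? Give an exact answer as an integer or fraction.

E[2x-3] = (7/34)·3 + (1/17)·7 + (9/34)·13 + (7/34)·17 + (9/34)·21
     = 230/17

230/17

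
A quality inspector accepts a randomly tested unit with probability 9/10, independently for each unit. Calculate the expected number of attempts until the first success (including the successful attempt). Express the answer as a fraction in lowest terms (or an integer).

For a geometric distribution, E[trials] = 1/p = 1/(9/10) = 10/9.

10/9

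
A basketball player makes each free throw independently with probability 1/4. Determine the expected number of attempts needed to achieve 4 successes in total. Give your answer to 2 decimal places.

16.00

By linearity (sum of 4 independent geometric waits), E[trials] = 4/p = 4/(1/4) = 16.
≈ 16.00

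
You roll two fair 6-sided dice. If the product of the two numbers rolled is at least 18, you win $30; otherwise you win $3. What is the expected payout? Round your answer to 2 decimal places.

$10.50

E[payout] = (13/18)·3 + (5/18)·30 = 21/2
≈ $10.50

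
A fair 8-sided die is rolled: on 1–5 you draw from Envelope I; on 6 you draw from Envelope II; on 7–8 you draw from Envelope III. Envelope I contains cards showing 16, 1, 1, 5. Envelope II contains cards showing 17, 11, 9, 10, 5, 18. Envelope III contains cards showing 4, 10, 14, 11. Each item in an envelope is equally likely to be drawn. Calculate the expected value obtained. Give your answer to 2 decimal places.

E[X | Envelope I] = (16 + 1 + 1 + 5)/4 = 23/4
E[X | Envelope II] = (17 + 11 + 9 + 10 + 5 + 18)/6 = 35/3
E[X | Envelope III] = (4 + 10 + 14 + 11)/4 = 39/4
E[X] = (5/8)·23/4 + (1/8)·35/3 + (1/4)·39/4 = 719/96 ≈ 7.49

7.49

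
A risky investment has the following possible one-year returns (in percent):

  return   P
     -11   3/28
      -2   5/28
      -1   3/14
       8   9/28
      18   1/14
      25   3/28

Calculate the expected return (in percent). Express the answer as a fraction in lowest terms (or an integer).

E[X] = (3/28)·(-11) + (5/28)·(-2) + (3/14)·(-1) + (9/28)·8 + (1/14)·18 + (3/28)·25
     = 67/14

67/14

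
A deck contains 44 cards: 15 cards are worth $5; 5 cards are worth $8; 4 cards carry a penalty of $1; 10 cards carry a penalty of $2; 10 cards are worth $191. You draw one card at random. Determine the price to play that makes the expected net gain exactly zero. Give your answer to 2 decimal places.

E[payout] = (15/44)·5 + (5/44)·8 + (4/44)·(-1) + (10/44)·(-2) + (10/44)·191 = 2001/44
Fair fee = E[payout] = 2001/44 ≈ $45.48

$45.48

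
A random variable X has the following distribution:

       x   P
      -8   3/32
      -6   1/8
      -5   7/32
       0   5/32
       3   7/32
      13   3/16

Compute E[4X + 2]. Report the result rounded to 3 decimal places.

4.000

E[4x+2] = (3/32)·(-30) + (1/8)·(-22) + (7/32)·(-18) + (5/32)·2 + (7/32)·14 + (3/16)·54
     = 4 ≈ 4.000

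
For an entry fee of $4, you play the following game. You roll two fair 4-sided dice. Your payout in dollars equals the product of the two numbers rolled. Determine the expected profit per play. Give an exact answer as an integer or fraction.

Distribution of the product of the two numbers rolled: 1 w.p. 1/16, 2 w.p. 1/8, 3 w.p. 1/8, 4 w.p. 3/16, 6 w.p. 1/8, 8 w.p. 1/8, …
E[payout] = (1/16)·1 + (1/8)·2 + (1/8)·3 + (3/16)·4 + (1/8)·6 + (1/8)·8 + (1/16)·9 + (1/8)·12 + (1/16)·16 = 25/4
Expected profit = 25/4 − 4 = 9/4

9/4 dollars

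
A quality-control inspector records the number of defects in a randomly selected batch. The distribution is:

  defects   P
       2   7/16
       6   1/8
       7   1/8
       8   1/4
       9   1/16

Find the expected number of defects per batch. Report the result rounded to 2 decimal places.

E[X] = (7/16)·2 + (1/8)·6 + (1/8)·7 + (1/4)·8 + (1/16)·9
     = 81/16 ≈ 5.06

5.06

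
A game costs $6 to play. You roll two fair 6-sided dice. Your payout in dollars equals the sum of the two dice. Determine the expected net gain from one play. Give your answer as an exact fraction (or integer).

Distribution of the sum of the two dice: 2 w.p. 1/36, 3 w.p. 1/18, 4 w.p. 1/12, 5 w.p. 1/9, 6 w.p. 5/36, 7 w.p. 1/6, …
E[payout] = (1/36)·2 + (1/18)·3 + (1/12)·4 + (1/9)·5 + (5/36)·6 + (1/6)·7 + (5/36)·8 + (1/9)·9 + (1/12)·10 + (1/18)·11 + (1/36)·12 = 7
Expected profit = 7 − 6 = 1

$1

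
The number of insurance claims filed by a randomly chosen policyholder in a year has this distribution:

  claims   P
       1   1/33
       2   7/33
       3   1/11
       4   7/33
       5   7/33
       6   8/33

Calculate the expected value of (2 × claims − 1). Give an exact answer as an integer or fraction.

79/11

E[2x-1] = (1/33)·1 + (7/33)·3 + (1/11)·5 + (7/33)·7 + (7/33)·9 + (8/33)·11
     = 79/11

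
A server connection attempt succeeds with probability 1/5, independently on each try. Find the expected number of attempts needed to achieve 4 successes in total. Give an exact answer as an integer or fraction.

20

By linearity (sum of 4 independent geometric waits), E[trials] = 4/p = 4/(1/5) = 20.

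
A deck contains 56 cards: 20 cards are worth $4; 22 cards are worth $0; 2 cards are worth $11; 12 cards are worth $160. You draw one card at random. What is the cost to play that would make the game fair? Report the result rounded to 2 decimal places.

$36.11

E[payout] = (20/56)·4 + (22/56)·0 + (2/56)·11 + (12/56)·160 = 1011/28
Fair fee = E[payout] = 1011/28 ≈ $36.11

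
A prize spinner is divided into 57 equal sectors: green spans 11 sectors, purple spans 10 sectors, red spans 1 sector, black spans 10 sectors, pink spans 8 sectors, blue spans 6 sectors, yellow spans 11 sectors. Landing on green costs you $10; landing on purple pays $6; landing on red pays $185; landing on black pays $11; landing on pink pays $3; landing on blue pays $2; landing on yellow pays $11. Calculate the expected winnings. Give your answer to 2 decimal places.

E[payout] = (11/57)·(-10) + (10/57)·6 + (1/57)·185 + (10/57)·11 + (8/57)·3 + (6/57)·2 + (11/57)·11 = 134/19
≈ $7.05

$7.05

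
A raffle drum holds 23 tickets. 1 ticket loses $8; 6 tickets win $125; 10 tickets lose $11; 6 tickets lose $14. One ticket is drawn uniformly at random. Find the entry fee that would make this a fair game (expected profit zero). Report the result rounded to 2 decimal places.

$23.83

E[payout] = (1/23)·(-8) + (6/23)·125 + (10/23)·(-11) + (6/23)·(-14) = 548/23
Fair fee = E[payout] = 548/23 ≈ $23.83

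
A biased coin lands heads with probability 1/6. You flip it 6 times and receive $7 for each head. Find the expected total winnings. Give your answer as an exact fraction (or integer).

E[#heads] = 6·1/6 = 1 (linearity over flips).
E[winnings] = 7·1 = 7.

$7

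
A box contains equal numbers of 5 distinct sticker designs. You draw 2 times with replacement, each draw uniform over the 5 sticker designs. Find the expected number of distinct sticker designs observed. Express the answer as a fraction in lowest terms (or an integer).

Let Xⱼ=1 if type j appears at least once. P(Xⱼ=1) = 1 − ((5−1)/5)^2 = 9/25.
E[#distinct] = 5·9/25 = 9/5.

9/5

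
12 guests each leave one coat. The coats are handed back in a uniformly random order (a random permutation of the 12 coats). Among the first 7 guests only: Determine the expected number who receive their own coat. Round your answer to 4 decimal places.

Let Xᵢ = 1 if person i gets their own coat. For each i, P(Xᵢ=1) = 1/12.
By linearity of expectation, E[X₁+…+X_7] = 7·(1/12) = 7/12.
≈ 0.5833

0.5833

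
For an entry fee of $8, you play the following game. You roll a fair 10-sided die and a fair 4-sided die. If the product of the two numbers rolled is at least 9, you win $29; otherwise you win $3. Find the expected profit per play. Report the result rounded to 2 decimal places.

$10.60

E[payout] = (2/5)·3 + (3/5)·29 = 93/5
Expected profit = 93/5 − 8 = 53/5 ≈ $10.60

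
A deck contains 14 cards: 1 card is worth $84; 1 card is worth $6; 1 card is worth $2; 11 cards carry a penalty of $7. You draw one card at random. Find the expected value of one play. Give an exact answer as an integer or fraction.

E[payout] = (1/14)·84 + (1/14)·6 + (1/14)·2 + (11/14)·(-7) = 15/14

15/14 dollars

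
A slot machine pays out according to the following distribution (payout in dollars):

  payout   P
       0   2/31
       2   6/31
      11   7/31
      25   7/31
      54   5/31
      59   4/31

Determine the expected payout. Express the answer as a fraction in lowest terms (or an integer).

E[X] = (2/31)·0 + (6/31)·2 + (7/31)·11 + (7/31)·25 + (5/31)·54 + (4/31)·59
     = 770/31

770/31 dollars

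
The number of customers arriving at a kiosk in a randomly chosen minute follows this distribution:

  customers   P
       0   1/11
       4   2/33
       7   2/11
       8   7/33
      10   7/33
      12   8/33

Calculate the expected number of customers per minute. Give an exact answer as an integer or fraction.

272/33

E[X] = (1/11)·0 + (2/33)·4 + (2/11)·7 + (7/33)·8 + (7/33)·10 + (8/33)·12
     = 272/33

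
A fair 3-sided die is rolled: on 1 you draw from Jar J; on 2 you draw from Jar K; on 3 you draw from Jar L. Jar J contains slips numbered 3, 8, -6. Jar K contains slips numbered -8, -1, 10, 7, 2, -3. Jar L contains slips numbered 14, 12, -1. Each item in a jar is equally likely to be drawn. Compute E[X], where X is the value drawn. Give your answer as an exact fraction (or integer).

E[X | Jar J] = (3 + 8 − 6)/3 = 5/3
E[X | Jar K] = (-8 − 1 + 10 + 7 + 2 − 3)/6 = 7/6
E[X | Jar L] = (14 + 12 − 1)/3 = 25/3
E[X] = (1/3)·5/3 + (1/3)·7/6 + (1/3)·25/3 = 67/18

67/18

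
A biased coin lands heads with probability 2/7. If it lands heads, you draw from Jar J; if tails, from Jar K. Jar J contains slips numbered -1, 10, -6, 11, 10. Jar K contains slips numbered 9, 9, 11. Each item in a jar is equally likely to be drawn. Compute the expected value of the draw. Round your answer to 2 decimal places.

8.28

E[X | Jar J] = (-1 + 10 − 6 + 11 + 10)/5 = 24/5
E[X | Jar K] = (9 + 9 + 11)/3 = 29/3
E[X] = (2/7)·24/5 + (5/7)·29/3 = 869/105 ≈ 8.28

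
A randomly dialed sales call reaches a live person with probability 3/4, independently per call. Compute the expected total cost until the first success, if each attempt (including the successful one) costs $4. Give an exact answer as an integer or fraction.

E[#attempts] = 1/p = 4/3; E[cost] = 4·4/3 = 16/3.

16/3 dollars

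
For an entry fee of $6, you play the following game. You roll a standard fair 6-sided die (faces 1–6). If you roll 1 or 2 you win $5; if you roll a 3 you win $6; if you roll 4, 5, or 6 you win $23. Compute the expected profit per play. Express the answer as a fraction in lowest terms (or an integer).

49/6 dollars

E[payout] = (1/3)·5 + (1/6)·6 + (1/2)·23 = 85/6
Expected profit = 85/6 − 6 = 49/6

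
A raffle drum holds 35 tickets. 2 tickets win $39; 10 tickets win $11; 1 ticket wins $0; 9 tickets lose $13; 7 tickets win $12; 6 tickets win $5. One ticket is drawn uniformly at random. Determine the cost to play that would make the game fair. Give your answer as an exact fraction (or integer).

E[payout] = (2/35)·39 + (10/35)·11 + (1/35)·0 + (9/35)·(-13) + (7/35)·12 + (6/35)·5 = 37/7
Fair fee = E[payout] = 37/7

37/7 dollars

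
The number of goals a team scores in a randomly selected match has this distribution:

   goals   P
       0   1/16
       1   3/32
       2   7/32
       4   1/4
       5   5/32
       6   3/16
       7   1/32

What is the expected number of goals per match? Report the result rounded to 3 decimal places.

E[X] = (1/16)·0 + (3/32)·1 + (7/32)·2 + (1/4)·4 + (5/32)·5 + (3/16)·6 + (1/32)·7
     = 117/32 ≈ 3.656

3.656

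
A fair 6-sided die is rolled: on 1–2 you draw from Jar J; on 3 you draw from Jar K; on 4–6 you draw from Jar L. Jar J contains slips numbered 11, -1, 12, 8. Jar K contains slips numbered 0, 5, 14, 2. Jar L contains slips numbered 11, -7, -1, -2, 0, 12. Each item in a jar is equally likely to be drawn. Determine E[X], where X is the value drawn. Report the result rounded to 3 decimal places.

E[X | Jar J] = (11 − 1 + 12 + 8)/4 = 15/2
E[X | Jar K] = (0 + 5 + 14 + 2)/4 = 21/4
E[X | Jar L] = (11 − 7 − 1 − 2 + 0 + 12)/6 = 13/6
E[X] = (1/3)·15/2 + (1/6)·21/4 + (1/2)·13/6 = 107/24 ≈ 4.458

4.458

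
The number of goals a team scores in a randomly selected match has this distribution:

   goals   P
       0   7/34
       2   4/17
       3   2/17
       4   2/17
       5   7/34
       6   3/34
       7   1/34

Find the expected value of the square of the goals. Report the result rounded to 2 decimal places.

13.65

E[X²] = (7/34)·0 + (4/17)·4 + (2/17)·9 + (2/17)·16 + (7/34)·25 + (3/34)·36 + (1/34)·49
     = 232/17 ≈ 13.65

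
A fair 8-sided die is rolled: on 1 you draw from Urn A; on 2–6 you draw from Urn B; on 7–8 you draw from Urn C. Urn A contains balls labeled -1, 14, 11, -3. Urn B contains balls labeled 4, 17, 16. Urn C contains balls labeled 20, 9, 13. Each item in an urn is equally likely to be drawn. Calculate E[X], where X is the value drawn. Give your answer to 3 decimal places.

11.865

E[X | Urn A] = (-1 + 14 + 11 − 3)/4 = 21/4
E[X | Urn B] = (4 + 17 + 16)/3 = 37/3
E[X | Urn C] = (20 + 9 + 13)/3 = 14
E[X] = (1/8)·21/4 + (5/8)·37/3 + (1/4)·14 = 1139/96 ≈ 11.865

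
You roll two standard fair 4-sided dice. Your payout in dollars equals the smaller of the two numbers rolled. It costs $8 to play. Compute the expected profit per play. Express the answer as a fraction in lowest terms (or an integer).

-49/8 dollars

Distribution of the smaller of the two numbers rolled: 1 w.p. 7/16, 2 w.p. 5/16, 3 w.p. 3/16, 4 w.p. 1/16
E[payout] = (7/16)·1 + (5/16)·2 + (3/16)·3 + (1/16)·4 = 15/8
Expected profit = 15/8 − 8 = -49/8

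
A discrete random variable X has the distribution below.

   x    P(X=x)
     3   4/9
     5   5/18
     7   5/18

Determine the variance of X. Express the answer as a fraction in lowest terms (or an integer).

E[X] = (4/9)·3 + (5/18)·5 + (5/18)·7 = 14/3
E[X²] = (4/9)·9 + (5/18)·25 + (5/18)·49 = 221/9
Var(X) = 221/9 − (14/3)² = 25/9

25/9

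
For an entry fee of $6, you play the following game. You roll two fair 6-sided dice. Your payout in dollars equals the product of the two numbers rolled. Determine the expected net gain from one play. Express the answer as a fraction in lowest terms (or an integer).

25/4 dollars

Distribution of the product of the two numbers rolled: 1 w.p. 1/36, 2 w.p. 1/18, 3 w.p. 1/18, 4 w.p. 1/12, 5 w.p. 1/18, 6 w.p. 1/9, …
E[payout] = (1/36)·1 + (1/18)·2 + (1/18)·3 + (1/12)·4 + (1/18)·5 + (1/9)·6 + (1/18)·8 + (1/36)·9 + (1/18)·10 + (1/9)·12 + (1/18)·15 + (1/36)·16 + (1/18)·18 + (1/18)·20 + (1/18)·24 + (1/36)·25 + (1/18)·30 + (1/36)·36 = 49/4
Expected profit = 49/4 − 6 = 25/4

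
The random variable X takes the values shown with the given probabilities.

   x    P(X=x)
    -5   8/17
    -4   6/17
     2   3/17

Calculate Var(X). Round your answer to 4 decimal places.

E[X] = (8/17)·(-5) + (6/17)·(-4) + (3/17)·2 = -58/17
E[X²] = (8/17)·25 + (6/17)·16 + (3/17)·4 = 308/17
Var(X) = 308/17 − (-58/17)² = 1872/289 ≈ 6.4775

6.4775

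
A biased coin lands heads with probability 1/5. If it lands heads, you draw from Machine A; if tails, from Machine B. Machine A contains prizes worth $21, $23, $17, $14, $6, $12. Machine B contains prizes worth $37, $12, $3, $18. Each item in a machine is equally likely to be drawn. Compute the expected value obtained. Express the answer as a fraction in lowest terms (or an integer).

E[X | Machine A] = (21 + 23 + 17 + 14 + 6 + 12)/6 = 31/2
E[X | Machine B] = (37 + 12 + 3 + 18)/4 = 35/2
E[X] = (1/5)·31/2 + (4/5)·35/2 = 171/10

171/10 dollars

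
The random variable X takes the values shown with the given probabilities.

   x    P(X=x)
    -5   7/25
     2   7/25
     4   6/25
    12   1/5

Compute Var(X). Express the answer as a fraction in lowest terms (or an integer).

21506/625

E[X] = (7/25)·(-5) + (7/25)·2 + (6/25)·4 + (1/5)·12 = 63/25
E[X²] = (7/25)·25 + (7/25)·4 + (6/25)·16 + (1/5)·144 = 1019/25
Var(X) = 1019/25 − (63/25)² = 21506/625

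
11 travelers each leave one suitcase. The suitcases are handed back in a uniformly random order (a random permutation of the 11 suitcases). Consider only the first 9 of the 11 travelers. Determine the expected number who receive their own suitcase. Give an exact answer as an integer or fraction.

9/11

Let Xᵢ = 1 if person i gets their own suitcase. For each i, P(Xᵢ=1) = 1/11.
By linearity of expectation, E[X₁+…+X_9] = 9·(1/11) = 9/11.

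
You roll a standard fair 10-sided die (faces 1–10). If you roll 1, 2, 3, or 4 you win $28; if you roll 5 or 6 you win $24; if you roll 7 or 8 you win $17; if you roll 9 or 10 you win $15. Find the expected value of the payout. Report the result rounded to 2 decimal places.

E[payout] = (1/5)·15 + (1/5)·17 + (1/5)·24 + (2/5)·28 = 112/5
≈ $22.40

$22.40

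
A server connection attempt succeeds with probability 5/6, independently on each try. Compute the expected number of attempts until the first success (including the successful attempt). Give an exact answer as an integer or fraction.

6/5

For a geometric distribution, E[trials] = 1/p = 1/(5/6) = 6/5.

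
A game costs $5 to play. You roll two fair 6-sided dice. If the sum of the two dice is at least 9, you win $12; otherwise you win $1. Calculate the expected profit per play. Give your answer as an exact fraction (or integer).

-17/18 dollars

E[payout] = (13/18)·1 + (5/18)·12 = 73/18
Expected profit = 73/18 − 5 = -17/18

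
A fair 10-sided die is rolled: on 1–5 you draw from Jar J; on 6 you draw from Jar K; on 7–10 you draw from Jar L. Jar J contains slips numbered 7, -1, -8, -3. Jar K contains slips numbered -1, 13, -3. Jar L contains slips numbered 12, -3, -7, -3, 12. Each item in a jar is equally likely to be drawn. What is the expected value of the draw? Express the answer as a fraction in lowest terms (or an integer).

E[X | Jar J] = (7 − 1 − 8 − 3)/4 = -5/4
E[X | Jar K] = (-1 + 13 − 3)/3 = 3
E[X | Jar L] = (12 − 3 − 7 − 3 + 12)/5 = 11/5
E[X] = (1/2)·(-5/4) + (1/10)·3 + (2/5)·11/5 = 111/200

111/200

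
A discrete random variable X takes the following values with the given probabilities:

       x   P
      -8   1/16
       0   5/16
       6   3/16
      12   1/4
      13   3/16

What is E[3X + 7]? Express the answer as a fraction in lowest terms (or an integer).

403/16

E[3x+7] = (1/16)·(-17) + (5/16)·7 + (3/16)·25 + (1/4)·43 + (3/16)·46
     = 403/16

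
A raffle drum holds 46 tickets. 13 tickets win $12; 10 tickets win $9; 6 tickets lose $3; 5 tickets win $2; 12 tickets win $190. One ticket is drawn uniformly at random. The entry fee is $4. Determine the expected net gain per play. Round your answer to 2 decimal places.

E[payout] = (13/46)·12 + (10/46)·9 + (6/46)·(-3) + (5/46)·2 + (12/46)·190 = 1259/23
Expected profit = 1259/23 − 4 = 1167/23 ≈ $50.74

$50.74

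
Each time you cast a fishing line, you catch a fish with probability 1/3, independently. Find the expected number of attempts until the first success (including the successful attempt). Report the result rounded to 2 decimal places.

3.00

For a geometric distribution, E[trials] = 1/p = 1/(1/3) = 3.
≈ 3.00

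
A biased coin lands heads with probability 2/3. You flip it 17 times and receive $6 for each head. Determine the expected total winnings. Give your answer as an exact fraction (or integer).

E[#heads] = 17·2/3 = 34/3 (linearity over flips).
E[winnings] = 6·34/3 = 68.

$68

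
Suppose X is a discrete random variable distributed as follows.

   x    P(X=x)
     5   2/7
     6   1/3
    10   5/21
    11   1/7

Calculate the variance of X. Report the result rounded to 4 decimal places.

E[X] = (2/7)·5 + (1/3)·6 + (5/21)·10 + (1/7)·11 = 155/21
E[X²] = (2/7)·25 + (1/3)·36 + (5/21)·100 + (1/7)·121 = 1265/21
Var(X) = 1265/21 − (155/21)² = 2540/441 ≈ 5.7596

5.7596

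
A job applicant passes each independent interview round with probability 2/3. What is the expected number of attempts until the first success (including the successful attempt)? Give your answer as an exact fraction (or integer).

3/2

For a geometric distribution, E[trials] = 1/p = 1/(2/3) = 3/2.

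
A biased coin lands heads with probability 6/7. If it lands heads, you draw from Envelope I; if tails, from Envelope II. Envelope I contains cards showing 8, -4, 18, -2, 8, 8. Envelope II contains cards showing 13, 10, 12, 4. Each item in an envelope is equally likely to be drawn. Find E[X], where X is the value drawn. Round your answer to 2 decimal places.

6.54

E[X | Envelope I] = (8 − 4 + 18 − 2 + 8 + 8)/6 = 6
E[X | Envelope II] = (13 + 10 + 12 + 4)/4 = 39/4
E[X] = (6/7)·6 + (1/7)·39/4 = 183/28 ≈ 6.54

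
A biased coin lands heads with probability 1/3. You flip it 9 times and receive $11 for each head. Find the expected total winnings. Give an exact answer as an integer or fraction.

E[#heads] = 9·1/3 = 3 (linearity over flips).
E[winnings] = 11·3 = 33.

$33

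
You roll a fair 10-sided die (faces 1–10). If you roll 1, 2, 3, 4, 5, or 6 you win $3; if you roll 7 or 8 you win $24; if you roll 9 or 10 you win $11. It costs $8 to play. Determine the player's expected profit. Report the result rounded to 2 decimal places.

E[payout] = (3/5)·3 + (1/5)·11 + (1/5)·24 = 44/5
Expected profit = 44/5 − 8 = 4/5 ≈ $0.80

$0.80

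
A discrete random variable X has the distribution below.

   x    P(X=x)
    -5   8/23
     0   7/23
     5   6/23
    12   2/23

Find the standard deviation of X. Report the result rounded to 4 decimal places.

E[X] = 14/23, E[X²] = 638/23
Var(X) = E[X²] − (E[X])² = 638/23 − 196/529 = 14478/529
SD(X) = √(14478/529) ≈ 5.2315

5.2315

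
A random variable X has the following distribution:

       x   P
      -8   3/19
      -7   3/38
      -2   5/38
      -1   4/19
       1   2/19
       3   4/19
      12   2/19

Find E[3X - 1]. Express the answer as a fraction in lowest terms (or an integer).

-71/38

E[3x-1] = (3/19)·(-25) + (3/38)·(-22) + (5/38)·(-7) + (4/19)·(-4) + (2/19)·2 + (4/19)·8 + (2/19)·35
     = -71/38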